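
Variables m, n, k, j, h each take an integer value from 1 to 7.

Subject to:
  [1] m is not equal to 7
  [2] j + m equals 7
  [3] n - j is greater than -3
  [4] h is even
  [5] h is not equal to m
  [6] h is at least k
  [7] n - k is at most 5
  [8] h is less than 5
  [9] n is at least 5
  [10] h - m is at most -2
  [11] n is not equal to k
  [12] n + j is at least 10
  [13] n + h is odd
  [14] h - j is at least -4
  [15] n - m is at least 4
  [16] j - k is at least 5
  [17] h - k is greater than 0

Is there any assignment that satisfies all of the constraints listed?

Unsatisfiable

Constraints 7, 10, 14, 15, and 16 give j − k ≥ 5, k − n ≥ -5, n − m ≥ 4, m − h ≥ 2, h − j ≥ -4.
Adding all 5 inequalities: the left sides telescope to 0, and the right sides sum to 5 + (-5) + 4 + 2 + (-4) = 2. So 0 ≥ 2, which is false.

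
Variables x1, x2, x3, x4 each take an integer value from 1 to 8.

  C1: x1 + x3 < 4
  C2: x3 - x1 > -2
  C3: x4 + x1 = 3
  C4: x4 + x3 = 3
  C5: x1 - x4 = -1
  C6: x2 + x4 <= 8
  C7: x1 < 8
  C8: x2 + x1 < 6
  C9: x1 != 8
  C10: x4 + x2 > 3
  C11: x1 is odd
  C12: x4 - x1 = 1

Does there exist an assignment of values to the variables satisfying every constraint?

Satisfiable

Try x1 = 1, x2 = 3, x3 = 1, x4 = 2.
Check constraint 1: x1 + x3 = 2; constraint 2: x3 - x1 = 0. The remaining constraints are straightforward to verify.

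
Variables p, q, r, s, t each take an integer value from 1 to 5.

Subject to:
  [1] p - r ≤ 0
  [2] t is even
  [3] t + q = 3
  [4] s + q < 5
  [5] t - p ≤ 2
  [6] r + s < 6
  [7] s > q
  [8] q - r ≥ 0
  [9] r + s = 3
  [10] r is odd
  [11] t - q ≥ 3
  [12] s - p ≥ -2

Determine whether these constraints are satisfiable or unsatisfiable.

Unsatisfiable

Constraints 1, 5, 8, and 11 give q − r ≥ 0, r − p ≥ 0, p − t ≥ -2, t − q ≥ 3.
Adding all 4 inequalities: the left sides telescope to 0, and the right sides sum to 0 + 0 + (-2) + 3 = 1. So 0 ≥ 1, which is false.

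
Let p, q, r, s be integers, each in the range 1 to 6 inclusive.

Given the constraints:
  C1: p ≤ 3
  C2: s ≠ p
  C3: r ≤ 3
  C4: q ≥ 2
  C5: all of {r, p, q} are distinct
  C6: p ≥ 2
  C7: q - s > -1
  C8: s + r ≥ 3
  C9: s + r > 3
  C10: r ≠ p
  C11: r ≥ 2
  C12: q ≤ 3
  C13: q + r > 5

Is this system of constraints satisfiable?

Unsatisfiable

Constraints 1, 3, 4, 6, 11, and 12 confine each of r, p, q to the 2 values {2, 3}.
Constraint 5 requires all 3 of them to be distinct, but only 2 values are available — impossible by the pigeonhole principle.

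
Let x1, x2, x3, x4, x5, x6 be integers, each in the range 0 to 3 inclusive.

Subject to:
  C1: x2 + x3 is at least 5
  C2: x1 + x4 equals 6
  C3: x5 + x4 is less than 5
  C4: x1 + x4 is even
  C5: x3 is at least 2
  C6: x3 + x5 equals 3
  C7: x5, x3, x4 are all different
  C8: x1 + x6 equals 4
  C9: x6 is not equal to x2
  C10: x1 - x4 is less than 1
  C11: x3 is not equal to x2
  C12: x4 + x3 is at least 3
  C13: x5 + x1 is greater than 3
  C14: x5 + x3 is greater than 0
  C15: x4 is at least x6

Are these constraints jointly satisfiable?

Take x1 = 3, x2 = 3, x3 = 2, x4 = 3, x5 = 1, x6 = 1. Then constraint 1: x2 + x3 = 5; constraint 2: x1 + x4 = 6, and every other listed constraint is also met.

Satisfiable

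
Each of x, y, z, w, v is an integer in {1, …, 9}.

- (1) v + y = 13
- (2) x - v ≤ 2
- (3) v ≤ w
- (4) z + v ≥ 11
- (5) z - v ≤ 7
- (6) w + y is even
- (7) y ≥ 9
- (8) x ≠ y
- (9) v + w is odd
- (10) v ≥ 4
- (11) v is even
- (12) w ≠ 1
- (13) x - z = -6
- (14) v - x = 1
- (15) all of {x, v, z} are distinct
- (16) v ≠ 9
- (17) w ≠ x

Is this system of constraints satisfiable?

Satisfiable

Take x = 3, y = 9, z = 9, w = 9, v = 4. Then constraint 1: v + y = 13; constraint 2: x - v = -1, and every other listed constraint is also met.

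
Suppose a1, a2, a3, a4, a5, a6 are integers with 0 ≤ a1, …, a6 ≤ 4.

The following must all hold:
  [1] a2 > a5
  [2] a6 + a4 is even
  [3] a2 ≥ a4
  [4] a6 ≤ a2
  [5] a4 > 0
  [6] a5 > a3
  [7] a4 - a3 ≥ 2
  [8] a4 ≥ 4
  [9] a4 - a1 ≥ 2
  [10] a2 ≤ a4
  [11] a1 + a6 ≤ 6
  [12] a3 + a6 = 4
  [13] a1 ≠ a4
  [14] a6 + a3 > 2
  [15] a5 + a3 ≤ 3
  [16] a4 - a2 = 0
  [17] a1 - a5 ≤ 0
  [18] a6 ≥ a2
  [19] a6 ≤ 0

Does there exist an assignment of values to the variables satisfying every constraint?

Unsatisfiable

From constraints 3 and 8: a2 ≥ a4 and a4 ≥ 4, so a2 ≥ 4. From constraints 18 and 19: a2 ≤ a6 and a6 ≤ 0, so a2 ≤ 0. But 0 < 4, so no value of a2 works.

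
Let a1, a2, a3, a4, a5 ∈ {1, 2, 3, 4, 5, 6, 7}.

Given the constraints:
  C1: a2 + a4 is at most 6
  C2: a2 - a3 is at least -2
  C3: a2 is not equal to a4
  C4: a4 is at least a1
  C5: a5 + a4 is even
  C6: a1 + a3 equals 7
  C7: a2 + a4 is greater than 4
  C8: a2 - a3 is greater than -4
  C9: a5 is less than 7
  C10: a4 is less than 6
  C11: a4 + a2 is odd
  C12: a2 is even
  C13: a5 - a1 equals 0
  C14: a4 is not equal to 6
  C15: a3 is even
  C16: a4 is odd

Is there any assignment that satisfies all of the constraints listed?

Satisfiable

The assignment a1 = 3, a2 = 2, a3 = 4, a4 = 3, a5 = 3 works:
  constraint 1 holds since a2 + a4 = 5.
  constraint 2 holds since a2 - a3 = -2.
  constraint 6 holds since a1 + a3 = 7.
The rest check out directly.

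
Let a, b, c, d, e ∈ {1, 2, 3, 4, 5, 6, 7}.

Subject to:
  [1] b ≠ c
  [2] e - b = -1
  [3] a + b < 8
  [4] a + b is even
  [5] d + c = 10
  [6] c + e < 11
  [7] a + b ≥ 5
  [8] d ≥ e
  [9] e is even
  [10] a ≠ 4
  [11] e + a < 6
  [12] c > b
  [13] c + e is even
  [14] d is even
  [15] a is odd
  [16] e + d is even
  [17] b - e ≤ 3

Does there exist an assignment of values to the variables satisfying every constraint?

One satisfying assignment is a = 1, b = 5, c = 6, d = 4, e = 4.
For the less obvious constraints — constraint 2: e - b = -1; constraint 3: a + b = 6; constraint 5: d + c = 10 — and the others hold by inspection.

Satisfiable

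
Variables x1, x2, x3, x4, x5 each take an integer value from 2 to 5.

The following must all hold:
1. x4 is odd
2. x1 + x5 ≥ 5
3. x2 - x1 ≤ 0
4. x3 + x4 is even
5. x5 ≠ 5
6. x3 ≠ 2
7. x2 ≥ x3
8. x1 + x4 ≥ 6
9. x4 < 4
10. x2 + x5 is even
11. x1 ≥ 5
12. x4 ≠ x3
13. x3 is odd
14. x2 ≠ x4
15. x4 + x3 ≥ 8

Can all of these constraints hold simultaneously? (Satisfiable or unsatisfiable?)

Satisfiable

One satisfying assignment is x1 = 5, x2 = 5, x3 = 5, x4 = 3, x5 = 3.
For the less obvious constraints — constraint 2: x1 + x5 = 8; constraint 3: x2 - x1 = 0; constraint 8: x1 + x4 = 8 — and the others hold by inspection.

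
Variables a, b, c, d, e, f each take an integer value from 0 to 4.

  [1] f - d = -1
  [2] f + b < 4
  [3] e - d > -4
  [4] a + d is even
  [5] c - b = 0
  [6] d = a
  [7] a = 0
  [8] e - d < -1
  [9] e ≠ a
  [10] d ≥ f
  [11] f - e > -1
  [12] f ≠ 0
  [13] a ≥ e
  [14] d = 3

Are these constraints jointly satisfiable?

Constraint 14 fixes d = 3 and constraint 7 fixes a = 0, but constraint 6 requires d = a. Since 3 ≠ 0, contradiction.

Unsatisfiable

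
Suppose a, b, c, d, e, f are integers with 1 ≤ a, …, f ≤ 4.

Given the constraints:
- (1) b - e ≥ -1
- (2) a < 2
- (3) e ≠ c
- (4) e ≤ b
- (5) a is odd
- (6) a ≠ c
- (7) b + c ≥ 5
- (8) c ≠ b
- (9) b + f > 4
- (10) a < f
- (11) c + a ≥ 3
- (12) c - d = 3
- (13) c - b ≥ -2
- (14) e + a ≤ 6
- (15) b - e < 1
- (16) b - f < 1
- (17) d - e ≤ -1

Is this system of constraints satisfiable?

The assignment a = 1, b = 3, c = 4, d = 1, e = 3, f = 4 works:
  constraint 1 holds since b - e = 0.
  constraint 7 holds since b + c = 7.
  constraint 9 holds since b + f = 7.
The rest check out directly.

Satisfiable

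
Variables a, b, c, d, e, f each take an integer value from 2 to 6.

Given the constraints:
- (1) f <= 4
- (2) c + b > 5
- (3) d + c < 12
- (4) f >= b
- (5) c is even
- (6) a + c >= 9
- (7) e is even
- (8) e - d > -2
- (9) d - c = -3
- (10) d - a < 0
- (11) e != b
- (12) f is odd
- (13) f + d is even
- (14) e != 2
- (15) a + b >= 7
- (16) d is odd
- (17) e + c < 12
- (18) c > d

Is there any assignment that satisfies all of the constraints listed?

Satisfiable

Take a = 6, b = 2, c = 6, d = 3, e = 4, f = 3. Then constraint 2: c + b = 8; constraint 3: d + c = 9, and every other listed constraint is also met.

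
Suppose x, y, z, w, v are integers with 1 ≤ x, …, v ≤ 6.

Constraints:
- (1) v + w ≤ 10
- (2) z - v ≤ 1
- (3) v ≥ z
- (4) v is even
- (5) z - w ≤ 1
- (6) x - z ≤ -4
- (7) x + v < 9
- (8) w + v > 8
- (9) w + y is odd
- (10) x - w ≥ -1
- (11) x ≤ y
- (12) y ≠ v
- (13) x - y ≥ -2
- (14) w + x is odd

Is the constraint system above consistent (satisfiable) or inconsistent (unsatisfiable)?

Unsatisfiable

Constraints 5, 6, and 10 give w − z ≥ -1, z − x ≥ 4, x − w ≥ -1.
Adding all 3 inequalities: the left sides telescope to 0, and the right sides sum to (-1) + 4 + (-1) = 2. So 0 ≥ 2, which is false.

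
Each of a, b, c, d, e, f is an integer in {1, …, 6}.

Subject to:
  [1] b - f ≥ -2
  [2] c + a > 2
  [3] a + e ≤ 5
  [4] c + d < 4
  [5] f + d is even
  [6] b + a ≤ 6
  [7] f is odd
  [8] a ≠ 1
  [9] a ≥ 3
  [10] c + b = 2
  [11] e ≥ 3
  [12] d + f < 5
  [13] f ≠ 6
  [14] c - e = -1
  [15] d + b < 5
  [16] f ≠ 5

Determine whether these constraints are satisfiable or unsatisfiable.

Unsatisfiable

From constraint 9: a ≥ 3. From constraint 11: e ≥ 3. Hence a + e ≥ 6. But constraint 3 requires a + e ≤ 5, and 5 < 6. Contradiction.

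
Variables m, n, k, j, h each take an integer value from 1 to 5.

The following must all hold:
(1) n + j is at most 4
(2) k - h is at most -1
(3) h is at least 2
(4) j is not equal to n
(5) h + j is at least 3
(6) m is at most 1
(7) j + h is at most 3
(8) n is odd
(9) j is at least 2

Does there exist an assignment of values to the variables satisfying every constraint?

Unsatisfiable

From constraint 9: j ≥ 2. From constraint 3: h ≥ 2. Hence j + h ≥ 4. But constraint 7 requires j + h ≤ 3, and 3 < 4. Contradiction.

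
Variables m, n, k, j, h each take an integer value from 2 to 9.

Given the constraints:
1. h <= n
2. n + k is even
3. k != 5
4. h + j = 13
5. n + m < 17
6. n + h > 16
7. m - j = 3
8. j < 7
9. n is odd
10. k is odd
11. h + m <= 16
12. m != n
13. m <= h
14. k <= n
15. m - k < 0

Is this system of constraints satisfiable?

Satisfiable

Setting (m, n, k, j, h) = (7, 9, 9, 4, 9) satisfies everything: constraint 4: h + j = 13; constraint 5: n + m = 16, and the others follow.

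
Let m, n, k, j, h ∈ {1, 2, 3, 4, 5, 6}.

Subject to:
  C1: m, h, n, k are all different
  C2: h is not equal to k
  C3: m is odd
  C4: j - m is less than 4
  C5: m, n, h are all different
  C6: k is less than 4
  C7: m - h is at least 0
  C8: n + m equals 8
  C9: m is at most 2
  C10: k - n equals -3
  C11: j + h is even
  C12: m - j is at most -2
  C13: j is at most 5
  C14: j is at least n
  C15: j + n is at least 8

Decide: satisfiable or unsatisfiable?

From constraints 13 and 14: n ≤ j ≤ 5. From constraint 9: m ≤ 2. Hence n + m ≤ 7. But constraint 8 requires n + m = 8, and 8 > 7. Contradiction.

Unsatisfiable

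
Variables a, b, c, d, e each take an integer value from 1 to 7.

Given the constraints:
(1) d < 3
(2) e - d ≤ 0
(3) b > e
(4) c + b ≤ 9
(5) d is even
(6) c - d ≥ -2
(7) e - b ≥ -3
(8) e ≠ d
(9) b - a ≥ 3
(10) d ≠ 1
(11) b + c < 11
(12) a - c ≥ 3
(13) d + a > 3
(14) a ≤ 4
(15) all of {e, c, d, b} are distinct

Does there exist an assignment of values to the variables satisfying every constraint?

Constraints 2, 6, 7, 9, and 12 give c − d ≥ -2, d − e ≥ 0, e − b ≥ -3, b − a ≥ 3, a − c ≥ 3.
Adding all 5 inequalities: the left sides telescope to 0, and the right sides sum to (-2) + 0 + (-3) + 3 + 3 = 1. So 0 ≥ 1, which is false.

Unsatisfiable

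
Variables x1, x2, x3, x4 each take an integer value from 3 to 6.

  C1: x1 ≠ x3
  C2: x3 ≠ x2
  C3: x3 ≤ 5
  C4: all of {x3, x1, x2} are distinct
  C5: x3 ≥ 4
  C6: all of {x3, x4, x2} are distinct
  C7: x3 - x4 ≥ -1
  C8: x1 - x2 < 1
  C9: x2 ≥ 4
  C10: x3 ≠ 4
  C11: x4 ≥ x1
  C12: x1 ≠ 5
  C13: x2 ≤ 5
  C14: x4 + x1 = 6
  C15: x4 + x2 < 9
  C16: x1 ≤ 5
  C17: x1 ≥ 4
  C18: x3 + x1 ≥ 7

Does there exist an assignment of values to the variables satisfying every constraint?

Unsatisfiable

Constraints 3, 5, 9, 13, 16, and 17 confine each of x3, x1, x2 to the 2 values {4, 5}.
Constraint 4 requires all 3 of them to be distinct, but only 2 values are available — impossible by the pigeonhole principle.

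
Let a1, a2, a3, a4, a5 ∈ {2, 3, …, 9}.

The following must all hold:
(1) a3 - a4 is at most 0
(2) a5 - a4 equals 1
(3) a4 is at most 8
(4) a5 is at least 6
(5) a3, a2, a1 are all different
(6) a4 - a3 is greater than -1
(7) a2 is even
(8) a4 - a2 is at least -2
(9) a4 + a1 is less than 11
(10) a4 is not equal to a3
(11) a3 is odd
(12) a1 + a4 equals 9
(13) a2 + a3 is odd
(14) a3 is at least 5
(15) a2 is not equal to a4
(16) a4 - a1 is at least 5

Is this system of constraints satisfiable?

Satisfiable

Take a1 = 2, a2 = 8, a3 = 5, a4 = 7, a5 = 8. Then constraint 1: a3 - a4 = -2; constraint 2: a5 - a4 = 1; constraint 6: a4 - a3 = 2, and every other listed constraint is also met.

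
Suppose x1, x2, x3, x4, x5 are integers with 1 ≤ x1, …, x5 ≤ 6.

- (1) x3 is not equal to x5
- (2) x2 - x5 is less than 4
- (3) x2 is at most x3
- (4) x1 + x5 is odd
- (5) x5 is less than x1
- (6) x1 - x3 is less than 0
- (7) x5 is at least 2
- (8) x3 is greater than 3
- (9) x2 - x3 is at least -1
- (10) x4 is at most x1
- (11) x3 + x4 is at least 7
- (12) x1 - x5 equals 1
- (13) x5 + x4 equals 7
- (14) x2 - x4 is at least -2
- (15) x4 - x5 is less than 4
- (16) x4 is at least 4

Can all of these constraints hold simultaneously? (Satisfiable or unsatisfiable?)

Satisfiable

Take x1 = 4, x2 = 5, x3 = 5, x4 = 4, x5 = 3. Then constraint 2: x2 - x5 = 2; constraint 6: x1 - x3 = -1; constraint 9: x2 - x3 = 0, and every other listed constraint is also met.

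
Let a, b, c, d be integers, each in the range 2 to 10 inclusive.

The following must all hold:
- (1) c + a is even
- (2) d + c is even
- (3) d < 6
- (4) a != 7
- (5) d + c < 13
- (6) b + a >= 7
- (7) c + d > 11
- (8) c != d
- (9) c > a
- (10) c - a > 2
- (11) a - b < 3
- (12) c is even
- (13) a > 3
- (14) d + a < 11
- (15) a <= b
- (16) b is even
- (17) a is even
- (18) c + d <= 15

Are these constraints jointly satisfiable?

Setting (a, b, c, d) = (4, 4, 8, 4) satisfies everything: constraint 5: d + c = 12; constraint 6: b + a = 8; constraint 7: c + d = 12, and the others follow.

Satisfiable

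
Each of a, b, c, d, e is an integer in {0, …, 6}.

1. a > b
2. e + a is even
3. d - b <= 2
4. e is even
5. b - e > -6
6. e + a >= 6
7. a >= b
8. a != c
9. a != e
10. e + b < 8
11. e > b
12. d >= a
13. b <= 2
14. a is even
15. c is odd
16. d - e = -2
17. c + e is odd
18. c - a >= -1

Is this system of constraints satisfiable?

Setting (a, b, c, d, e) = (2, 1, 1, 2, 4) satisfies everything: constraint 3: d - b = 1; constraint 5: b - e = -3, and the others follow.

Satisfiable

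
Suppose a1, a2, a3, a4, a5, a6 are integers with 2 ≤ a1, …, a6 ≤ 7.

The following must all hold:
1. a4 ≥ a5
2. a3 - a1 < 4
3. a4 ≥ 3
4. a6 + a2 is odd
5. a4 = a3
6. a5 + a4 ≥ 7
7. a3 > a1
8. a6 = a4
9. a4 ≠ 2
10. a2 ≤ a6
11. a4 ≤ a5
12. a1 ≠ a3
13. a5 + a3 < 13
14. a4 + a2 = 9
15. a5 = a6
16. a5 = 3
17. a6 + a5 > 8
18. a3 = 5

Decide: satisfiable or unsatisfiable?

Unsatisfiable

Constraint 16 fixes a5 = 3 and constraint 18 fixes a3 = 5. Constraints 5, 8, and 15 give a5 = a6 = a4 = a3, so a5 = a3. But 3 ≠ 5 — contradiction.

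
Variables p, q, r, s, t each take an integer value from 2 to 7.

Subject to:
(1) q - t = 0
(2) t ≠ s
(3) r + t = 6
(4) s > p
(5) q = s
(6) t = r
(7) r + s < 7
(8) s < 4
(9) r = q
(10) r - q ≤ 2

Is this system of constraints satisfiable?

Unsatisfiable

From constraints 5, 6, and 9, t = r = q = s, so t = s. But constraint 2 says t ≠ s. Contradiction.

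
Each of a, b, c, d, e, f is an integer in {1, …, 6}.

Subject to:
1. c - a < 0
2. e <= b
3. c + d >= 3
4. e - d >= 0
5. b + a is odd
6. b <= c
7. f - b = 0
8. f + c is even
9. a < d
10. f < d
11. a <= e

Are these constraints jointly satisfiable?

Unsatisfiable

Constraints 1, 2, 4, 6, and 9 give b ≤ c, c < a, a < d, d ≤ e, e ≤ b. Chaining: b ≤ c < a < d ≤ e ≤ b, which forces b < b — impossible.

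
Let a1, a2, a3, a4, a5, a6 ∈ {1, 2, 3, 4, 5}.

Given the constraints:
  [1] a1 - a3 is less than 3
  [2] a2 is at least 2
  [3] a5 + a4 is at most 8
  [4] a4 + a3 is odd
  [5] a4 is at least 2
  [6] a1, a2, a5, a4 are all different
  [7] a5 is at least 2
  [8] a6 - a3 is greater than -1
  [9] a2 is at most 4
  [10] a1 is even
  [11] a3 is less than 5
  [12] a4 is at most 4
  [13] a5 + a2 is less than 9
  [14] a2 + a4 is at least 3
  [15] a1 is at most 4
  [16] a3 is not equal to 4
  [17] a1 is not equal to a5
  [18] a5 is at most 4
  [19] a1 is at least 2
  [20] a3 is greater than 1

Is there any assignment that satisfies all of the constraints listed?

Unsatisfiable

Constraints 2, 5, 7, 9, 12, 15, 18, and 19 confine each of a1, a2, a5, a4 to the 3 values {2, …, 4}.
Constraint 6 requires all 4 of them to be distinct, but only 3 values are available — impossible by the pigeonhole principle.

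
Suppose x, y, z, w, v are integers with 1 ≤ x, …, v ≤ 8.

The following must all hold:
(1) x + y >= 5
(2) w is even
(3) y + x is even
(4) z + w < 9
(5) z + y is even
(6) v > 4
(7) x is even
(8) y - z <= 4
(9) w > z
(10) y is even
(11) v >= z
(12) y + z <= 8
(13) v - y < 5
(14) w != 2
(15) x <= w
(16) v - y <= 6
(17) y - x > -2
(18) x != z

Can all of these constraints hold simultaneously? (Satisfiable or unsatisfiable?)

Satisfiable

Take x = 4, y = 4, z = 2, w = 4, v = 7. Then constraint 1: x + y = 8; constraint 4: z + w = 6; constraint 8: y - z = 2, and every other listed constraint is also met.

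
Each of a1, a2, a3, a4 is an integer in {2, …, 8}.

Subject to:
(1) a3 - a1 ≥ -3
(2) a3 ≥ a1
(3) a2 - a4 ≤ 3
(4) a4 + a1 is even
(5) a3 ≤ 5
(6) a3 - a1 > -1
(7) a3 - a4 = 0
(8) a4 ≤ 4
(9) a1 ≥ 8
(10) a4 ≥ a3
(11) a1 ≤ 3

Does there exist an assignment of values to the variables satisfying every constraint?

From constraints 2 and 9: a3 ≥ a1 and a1 ≥ 8, so a3 ≥ 8. From constraints 8 and 10: a3 ≤ a4 and a4 ≤ 4, so a3 ≤ 4. But 4 < 8, so no value of a3 works.

Unsatisfiable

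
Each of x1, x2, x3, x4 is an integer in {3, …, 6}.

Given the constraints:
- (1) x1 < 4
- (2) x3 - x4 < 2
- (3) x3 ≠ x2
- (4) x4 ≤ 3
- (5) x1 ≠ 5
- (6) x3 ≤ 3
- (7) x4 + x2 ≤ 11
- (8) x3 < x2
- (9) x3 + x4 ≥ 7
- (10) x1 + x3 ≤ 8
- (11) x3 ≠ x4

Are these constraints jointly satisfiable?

From constraint 6: x3 ≤ 3. From constraint 4: x4 ≤ 3. Hence x3 + x4 ≤ 6. But constraint 9 requires x3 + x4 ≥ 7, and 7 > 6. Contradiction.

Unsatisfiable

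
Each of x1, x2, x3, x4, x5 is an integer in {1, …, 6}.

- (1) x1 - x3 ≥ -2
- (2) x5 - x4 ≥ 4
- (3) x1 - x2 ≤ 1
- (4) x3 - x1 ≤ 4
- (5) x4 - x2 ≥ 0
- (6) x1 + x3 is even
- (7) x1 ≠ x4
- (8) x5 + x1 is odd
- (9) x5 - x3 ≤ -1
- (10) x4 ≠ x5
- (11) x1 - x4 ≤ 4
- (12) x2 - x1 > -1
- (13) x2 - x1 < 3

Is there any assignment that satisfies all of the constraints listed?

Constraints 1, 2, 3, 5, and 9 give x3 − x5 ≥ 1, x5 − x4 ≥ 4, x4 − x2 ≥ 0, x2 − x1 ≥ -1, x1 − x3 ≥ -2.
Adding all 5 inequalities: the left sides telescope to 0, and the right sides sum to 1 + 4 + 0 + (-1) + (-2) = 2. So 0 ≥ 2, which is false.

Unsatisfiable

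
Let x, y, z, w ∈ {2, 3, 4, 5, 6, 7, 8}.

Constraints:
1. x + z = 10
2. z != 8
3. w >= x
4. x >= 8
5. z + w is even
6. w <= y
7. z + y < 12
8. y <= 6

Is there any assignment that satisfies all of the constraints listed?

Unsatisfiable

From constraints 3 and 4: w ≥ x and x ≥ 8, so w ≥ 8. From constraints 6 and 8: w ≤ y and y ≤ 6, so w ≤ 6. But 6 < 8, so no value of w works.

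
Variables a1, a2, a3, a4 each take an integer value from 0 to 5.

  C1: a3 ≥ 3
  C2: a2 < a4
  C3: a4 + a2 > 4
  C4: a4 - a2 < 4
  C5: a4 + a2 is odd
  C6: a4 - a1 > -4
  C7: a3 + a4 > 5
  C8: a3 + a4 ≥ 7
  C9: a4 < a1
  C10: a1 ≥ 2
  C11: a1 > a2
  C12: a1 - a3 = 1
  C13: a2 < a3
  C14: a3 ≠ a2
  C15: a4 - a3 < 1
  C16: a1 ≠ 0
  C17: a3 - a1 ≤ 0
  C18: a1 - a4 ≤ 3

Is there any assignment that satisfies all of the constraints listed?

Try a1 = 5, a2 = 1, a3 = 4, a4 = 4.
Check constraint 3: a4 + a2 = 5; constraint 4: a4 - a2 = 3. The remaining constraints are straightforward to verify.

Satisfiable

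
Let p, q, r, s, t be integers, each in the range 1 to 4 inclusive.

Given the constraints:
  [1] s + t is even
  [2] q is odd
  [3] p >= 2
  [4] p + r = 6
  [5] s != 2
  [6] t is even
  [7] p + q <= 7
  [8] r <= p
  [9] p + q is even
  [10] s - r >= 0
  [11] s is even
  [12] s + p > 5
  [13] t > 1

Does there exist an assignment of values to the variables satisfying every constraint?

Satisfiable

The assignment p = 3, q = 1, r = 3, s = 4, t = 4 works:
  constraint 4 holds since p + r = 6.
  constraint 7 holds since p + q = 4.
  constraint 10 holds since s - r = 1.
The rest check out directly.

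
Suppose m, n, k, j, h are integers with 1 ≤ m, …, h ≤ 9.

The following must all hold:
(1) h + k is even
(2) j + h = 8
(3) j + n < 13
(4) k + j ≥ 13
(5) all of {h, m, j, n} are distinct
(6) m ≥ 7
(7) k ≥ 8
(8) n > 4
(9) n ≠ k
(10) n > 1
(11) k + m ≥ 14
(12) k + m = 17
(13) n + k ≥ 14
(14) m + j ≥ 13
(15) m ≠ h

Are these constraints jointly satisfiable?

Satisfiable

The assignment m = 8, n = 7, k = 9, j = 5, h = 3 works:
  constraint 2 holds since j + h = 8.
  constraint 3 holds since j + n = 12.
  constraint 4 holds since k + j = 14.
The rest check out directly.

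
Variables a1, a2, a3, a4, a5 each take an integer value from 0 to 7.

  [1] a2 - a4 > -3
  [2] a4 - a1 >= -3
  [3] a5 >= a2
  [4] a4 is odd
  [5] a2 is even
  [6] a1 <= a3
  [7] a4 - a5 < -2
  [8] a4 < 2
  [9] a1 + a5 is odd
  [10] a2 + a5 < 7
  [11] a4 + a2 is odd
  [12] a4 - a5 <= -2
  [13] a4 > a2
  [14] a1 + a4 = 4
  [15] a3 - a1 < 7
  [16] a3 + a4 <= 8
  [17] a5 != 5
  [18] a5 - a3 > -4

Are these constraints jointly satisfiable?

Satisfiable

The assignment a1 = 3, a2 = 0, a3 = 7, a4 = 1, a5 = 4 works:
  constraint 1 holds since a2 - a4 = -1.
  constraint 2 holds since a4 - a1 = -2.
The rest check out directly.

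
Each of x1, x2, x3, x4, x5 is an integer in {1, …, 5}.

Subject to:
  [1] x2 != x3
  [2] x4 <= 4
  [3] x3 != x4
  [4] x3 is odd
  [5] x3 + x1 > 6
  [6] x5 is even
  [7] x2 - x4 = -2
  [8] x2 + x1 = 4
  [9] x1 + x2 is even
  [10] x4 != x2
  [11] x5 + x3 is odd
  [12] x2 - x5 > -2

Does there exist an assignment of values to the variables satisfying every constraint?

The assignment x1 = 3, x2 = 1, x3 = 5, x4 = 3, x5 = 2 works:
  constraint 5 holds since x3 + x1 = 8.
  constraint 7 holds since x2 - x4 = -2.
The rest check out directly.

Satisfiable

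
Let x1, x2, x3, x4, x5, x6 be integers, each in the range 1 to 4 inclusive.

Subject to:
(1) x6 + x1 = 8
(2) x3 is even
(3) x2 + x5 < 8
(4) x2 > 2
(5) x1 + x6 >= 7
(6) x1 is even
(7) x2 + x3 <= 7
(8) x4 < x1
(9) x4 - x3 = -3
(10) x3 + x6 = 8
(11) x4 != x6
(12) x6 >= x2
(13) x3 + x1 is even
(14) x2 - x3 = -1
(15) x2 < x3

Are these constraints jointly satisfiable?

Setting (x1, x2, x3, x4, x5, x6) = (4, 3, 4, 1, 4, 4) satisfies everything: constraint 1: x6 + x1 = 8; constraint 3: x2 + x5 = 7; constraint 5: x1 + x6 = 8, and the others follow.

Satisfiable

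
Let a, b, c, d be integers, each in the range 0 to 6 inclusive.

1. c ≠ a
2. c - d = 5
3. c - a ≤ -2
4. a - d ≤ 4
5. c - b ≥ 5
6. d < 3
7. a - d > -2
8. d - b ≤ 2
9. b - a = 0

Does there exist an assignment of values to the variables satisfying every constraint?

Unsatisfiable

Constraints 3, 4, 5, and 8 give c − b ≥ 5, b − d ≥ -2, d − a ≥ -4, a − c ≥ 2.
Adding all 4 inequalities: the left sides telescope to 0, and the right sides sum to 5 + (-2) + (-4) + 2 = 1. So 0 ≥ 1, which is false.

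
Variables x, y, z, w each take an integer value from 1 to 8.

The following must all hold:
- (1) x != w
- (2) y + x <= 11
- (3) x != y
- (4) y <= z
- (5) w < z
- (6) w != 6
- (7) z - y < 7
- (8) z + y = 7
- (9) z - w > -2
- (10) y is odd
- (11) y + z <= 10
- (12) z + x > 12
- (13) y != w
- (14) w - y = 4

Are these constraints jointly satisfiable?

Satisfiable

One satisfying assignment is x = 7, y = 1, z = 6, w = 5.
For the less obvious constraints — constraint 2: y + x = 8; constraint 7: z - y = 5; constraint 8: z + y = 7 — and the others hold by inspection.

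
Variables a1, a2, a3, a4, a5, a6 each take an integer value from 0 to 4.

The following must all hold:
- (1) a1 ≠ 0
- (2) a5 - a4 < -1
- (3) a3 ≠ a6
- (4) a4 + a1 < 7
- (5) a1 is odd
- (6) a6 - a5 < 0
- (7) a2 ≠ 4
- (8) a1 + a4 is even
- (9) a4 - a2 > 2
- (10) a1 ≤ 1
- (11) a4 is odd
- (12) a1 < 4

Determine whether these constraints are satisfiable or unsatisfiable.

Satisfiable

One satisfying assignment is a1 = 1, a2 = 0, a3 = 1, a4 = 3, a5 = 1, a6 = 0.
For the less obvious constraints — constraint 2: a5 - a4 = -2; constraint 4: a4 + a1 = 4 — and the others hold by inspection.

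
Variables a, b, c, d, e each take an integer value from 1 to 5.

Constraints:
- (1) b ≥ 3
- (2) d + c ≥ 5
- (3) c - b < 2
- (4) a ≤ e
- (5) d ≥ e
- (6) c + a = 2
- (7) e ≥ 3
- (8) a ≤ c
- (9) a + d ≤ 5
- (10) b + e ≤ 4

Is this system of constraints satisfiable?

From constraint 1: b ≥ 3. From constraint 7: e ≥ 3. Hence b + e ≥ 6. But constraint 10 requires b + e ≤ 4, and 4 < 6. Contradiction.

Unsatisfiable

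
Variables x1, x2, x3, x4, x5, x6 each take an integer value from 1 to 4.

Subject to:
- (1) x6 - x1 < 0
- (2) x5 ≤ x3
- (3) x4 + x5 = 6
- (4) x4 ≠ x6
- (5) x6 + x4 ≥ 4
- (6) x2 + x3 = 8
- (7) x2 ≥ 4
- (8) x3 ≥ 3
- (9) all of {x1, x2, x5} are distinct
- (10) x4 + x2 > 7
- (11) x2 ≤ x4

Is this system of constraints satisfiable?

Try x1 = 3, x2 = 4, x3 = 4, x4 = 4, x5 = 2, x6 = 1.
Check constraint 1: x6 - x1 = -2; constraint 3: x4 + x5 = 6. The remaining constraints are straightforward to verify.

Satisfiable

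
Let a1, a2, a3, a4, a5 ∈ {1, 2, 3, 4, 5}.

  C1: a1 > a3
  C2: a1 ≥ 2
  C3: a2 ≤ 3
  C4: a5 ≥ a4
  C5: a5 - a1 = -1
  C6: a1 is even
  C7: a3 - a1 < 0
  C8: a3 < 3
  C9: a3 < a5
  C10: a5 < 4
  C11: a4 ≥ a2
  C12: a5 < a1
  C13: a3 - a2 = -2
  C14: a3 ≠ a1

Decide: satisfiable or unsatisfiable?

Satisfiable

Take a1 = 4, a2 = 3, a3 = 1, a4 = 3, a5 = 3. Then constraint 5: a5 - a1 = -1; constraint 7: a3 - a1 = -3, and every other listed constraint is also met.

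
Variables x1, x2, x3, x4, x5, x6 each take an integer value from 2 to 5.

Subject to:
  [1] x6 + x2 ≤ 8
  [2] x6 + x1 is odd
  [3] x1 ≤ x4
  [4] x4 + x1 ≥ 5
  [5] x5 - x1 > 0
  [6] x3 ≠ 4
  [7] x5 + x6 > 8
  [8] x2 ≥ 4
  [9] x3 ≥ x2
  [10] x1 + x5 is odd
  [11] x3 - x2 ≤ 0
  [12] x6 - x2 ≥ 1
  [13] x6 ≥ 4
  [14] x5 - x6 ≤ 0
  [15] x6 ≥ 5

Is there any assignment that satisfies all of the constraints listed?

From constraint 15: x6 ≥ 5. From constraint 8: x2 ≥ 4. Hence x6 + x2 ≥ 9. But constraint 1 requires x6 + x2 ≤ 8, and 8 < 9. Contradiction.

Unsatisfiable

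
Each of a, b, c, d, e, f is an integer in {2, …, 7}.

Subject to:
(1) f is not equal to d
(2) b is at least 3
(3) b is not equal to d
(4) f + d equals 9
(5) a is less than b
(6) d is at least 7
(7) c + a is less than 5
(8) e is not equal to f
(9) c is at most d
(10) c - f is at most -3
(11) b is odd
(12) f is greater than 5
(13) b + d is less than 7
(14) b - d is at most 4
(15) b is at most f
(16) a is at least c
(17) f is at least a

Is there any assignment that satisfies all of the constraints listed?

From constraints 2 and 15: f ≥ b ≥ 3. From constraint 6: d ≥ 7. Hence f + d ≥ 10. But constraint 4 requires f + d = 9, and 9 < 10. Contradiction.

Unsatisfiable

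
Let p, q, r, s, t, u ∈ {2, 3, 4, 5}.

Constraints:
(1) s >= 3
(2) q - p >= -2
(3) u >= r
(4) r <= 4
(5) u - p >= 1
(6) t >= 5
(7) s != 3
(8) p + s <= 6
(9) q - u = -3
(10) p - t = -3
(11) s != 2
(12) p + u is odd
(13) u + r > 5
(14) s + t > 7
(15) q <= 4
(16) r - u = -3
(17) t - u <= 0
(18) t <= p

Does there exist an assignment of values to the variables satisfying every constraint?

Unsatisfiable

From constraints 6 and 18: p ≥ t ≥ 5. From constraint 1: s ≥ 3. Hence p + s ≥ 8. But constraint 8 requires p + s ≤ 6, and 6 < 8. Contradiction.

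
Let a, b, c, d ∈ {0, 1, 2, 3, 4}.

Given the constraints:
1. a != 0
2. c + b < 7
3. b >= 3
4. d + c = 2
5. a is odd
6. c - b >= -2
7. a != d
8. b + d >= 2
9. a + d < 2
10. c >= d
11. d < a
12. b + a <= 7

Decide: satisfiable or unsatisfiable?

The assignment a = 1, b = 3, c = 2, d = 0 works:
  constraint 2 holds since c + b = 5.
  constraint 4 holds since d + c = 2.
The rest check out directly.

Satisfiable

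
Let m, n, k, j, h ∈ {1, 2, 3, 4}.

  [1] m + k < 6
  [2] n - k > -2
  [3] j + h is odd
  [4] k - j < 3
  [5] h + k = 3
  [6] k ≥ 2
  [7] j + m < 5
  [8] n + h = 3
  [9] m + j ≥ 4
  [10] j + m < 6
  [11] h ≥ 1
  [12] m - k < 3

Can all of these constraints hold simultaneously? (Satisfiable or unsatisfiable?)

Satisfiable

Take m = 2, n = 2, k = 2, j = 2, h = 1. Then constraint 1: m + k = 4; constraint 2: n - k = 0; constraint 4: k - j = 0, and every other listed constraint is also met.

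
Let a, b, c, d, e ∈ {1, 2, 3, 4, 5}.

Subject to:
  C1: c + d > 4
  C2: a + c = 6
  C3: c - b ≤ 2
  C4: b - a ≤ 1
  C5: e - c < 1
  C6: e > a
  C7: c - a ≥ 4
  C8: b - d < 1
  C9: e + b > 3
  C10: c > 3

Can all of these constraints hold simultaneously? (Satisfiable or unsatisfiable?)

Unsatisfiable

Constraints 3, 4, and 7 give a − b ≥ -1, b − c ≥ -2, c − a ≥ 4.
Adding all 3 inequalities: the left sides telescope to 0, and the right sides sum to (-1) + (-2) + 4 = 1. So 0 ≥ 1, which is false.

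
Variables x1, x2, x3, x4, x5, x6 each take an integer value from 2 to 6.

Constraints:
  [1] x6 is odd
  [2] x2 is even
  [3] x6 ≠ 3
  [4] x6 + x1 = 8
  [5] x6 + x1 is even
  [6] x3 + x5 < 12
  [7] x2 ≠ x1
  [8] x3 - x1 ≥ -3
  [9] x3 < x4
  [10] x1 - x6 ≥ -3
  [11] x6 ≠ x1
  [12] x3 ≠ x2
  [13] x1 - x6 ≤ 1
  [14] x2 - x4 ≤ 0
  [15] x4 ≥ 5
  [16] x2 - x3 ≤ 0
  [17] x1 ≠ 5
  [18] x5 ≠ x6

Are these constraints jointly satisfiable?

Try x1 = 3, x2 = 2, x3 = 3, x4 = 5, x5 = 6, x6 = 5.
Check constraint 4: x6 + x1 = 8; constraint 6: x3 + x5 = 9. The remaining constraints are straightforward to verify.

Satisfiable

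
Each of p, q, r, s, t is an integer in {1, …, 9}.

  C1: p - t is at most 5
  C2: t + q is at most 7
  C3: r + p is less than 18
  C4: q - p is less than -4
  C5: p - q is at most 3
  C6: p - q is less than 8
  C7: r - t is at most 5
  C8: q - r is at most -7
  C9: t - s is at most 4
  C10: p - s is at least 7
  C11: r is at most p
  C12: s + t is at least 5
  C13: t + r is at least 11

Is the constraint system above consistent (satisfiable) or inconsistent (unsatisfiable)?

Constraints 5, 7, 8, 9, and 10 give t − r ≥ -5, r − q ≥ 7, q − p ≥ -3, p − s ≥ 7, s − t ≥ -4.
Adding all 5 inequalities: the left sides telescope to 0, and the right sides sum to (-5) + 7 + (-3) + 7 + (-4) = 2. So 0 ≥ 2, which is false.

Unsatisfiable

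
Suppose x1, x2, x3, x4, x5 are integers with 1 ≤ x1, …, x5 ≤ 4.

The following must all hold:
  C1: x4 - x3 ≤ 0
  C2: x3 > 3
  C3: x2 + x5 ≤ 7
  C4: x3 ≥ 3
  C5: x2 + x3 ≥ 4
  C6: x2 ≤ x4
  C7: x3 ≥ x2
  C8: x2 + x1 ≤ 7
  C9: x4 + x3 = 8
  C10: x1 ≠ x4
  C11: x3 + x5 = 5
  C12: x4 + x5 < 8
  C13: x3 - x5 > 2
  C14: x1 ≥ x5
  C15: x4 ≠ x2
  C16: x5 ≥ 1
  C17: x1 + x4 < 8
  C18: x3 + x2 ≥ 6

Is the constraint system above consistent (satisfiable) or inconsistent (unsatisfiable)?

Take x1 = 1, x2 = 3, x3 = 4, x4 = 4, x5 = 1. Then constraint 1: x4 - x3 = 0; constraint 3: x2 + x5 = 4; constraint 5: x2 + x3 = 7, and every other listed constraint is also met.

Satisfiable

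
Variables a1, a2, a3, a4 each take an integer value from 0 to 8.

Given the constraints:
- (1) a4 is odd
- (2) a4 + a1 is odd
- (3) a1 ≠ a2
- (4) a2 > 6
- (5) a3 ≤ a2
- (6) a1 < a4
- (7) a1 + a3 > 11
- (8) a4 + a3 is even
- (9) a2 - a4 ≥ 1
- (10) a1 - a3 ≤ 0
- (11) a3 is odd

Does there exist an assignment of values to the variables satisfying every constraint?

Satisfiable

Take a1 = 6, a2 = 8, a3 = 7, a4 = 7. Then constraint 7: a1 + a3 = 13; constraint 9: a2 - a4 = 1, and every other listed constraint is also met.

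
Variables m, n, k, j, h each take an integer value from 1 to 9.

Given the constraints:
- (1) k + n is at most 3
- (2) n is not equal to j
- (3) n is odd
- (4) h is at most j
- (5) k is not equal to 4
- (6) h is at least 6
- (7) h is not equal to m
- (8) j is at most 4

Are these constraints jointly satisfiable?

Unsatisfiable

From constraint 6: h ≥ 6. From constraints 4 and 8: h ≤ j and j ≤ 4, so h ≤ 4. But 4 < 6, so no value of h works.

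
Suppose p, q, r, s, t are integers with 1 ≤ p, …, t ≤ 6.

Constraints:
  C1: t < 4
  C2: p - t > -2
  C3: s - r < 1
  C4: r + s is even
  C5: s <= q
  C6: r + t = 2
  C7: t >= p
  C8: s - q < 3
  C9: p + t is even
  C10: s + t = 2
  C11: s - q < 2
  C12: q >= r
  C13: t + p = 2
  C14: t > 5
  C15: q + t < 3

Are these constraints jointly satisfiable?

Unsatisfiable

From constraint 14: t ≥ 6. From constraint 1: t ≤ 3. But 3 < 6, so no value of t works.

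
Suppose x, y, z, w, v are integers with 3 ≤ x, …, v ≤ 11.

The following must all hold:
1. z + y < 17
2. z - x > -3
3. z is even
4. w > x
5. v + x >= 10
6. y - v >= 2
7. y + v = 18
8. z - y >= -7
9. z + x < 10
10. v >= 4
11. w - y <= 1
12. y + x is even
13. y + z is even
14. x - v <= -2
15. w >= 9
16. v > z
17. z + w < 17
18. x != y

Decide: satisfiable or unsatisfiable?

Satisfiable

Take x = 4, y = 10, z = 4, w = 10, v = 8. Then constraint 1: z + y = 14; constraint 2: z - x = 0; constraint 5: v + x = 12, and every other listed constraint is also met.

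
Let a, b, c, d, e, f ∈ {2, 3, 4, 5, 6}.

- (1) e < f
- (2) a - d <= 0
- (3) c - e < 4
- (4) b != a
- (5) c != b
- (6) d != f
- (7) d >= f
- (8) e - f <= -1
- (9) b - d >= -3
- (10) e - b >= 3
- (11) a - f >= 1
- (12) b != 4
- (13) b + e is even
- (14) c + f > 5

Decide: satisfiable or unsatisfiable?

Constraints 2, 8, 9, 10, and 11 give b − d ≥ -3, d − a ≥ 0, a − f ≥ 1, f − e ≥ 1, e − b ≥ 3.
Adding all 5 inequalities: the left sides telescope to 0, and the right sides sum to (-3) + 0 + 1 + 1 + 3 = 2. So 0 ≥ 2, which is false.

Unsatisfiable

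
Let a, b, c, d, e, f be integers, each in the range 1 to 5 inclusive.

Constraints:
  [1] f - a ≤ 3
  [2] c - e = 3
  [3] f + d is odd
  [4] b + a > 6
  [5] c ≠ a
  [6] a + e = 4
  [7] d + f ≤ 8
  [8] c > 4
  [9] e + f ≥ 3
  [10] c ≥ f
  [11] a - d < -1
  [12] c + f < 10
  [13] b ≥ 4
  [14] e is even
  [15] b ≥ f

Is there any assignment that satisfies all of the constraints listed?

Take a = 2, b = 5, c = 5, d = 4, e = 2, f = 3. Then constraint 1: f - a = 1; constraint 2: c - e = 3, and every other listed constraint is also met.

Satisfiable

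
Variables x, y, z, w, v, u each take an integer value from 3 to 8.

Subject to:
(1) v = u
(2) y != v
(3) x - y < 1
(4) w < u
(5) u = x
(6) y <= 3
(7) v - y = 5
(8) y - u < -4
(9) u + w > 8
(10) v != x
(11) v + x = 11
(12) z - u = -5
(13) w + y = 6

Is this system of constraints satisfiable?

Unsatisfiable

From constraints 1 and 5, v = u = x, so v = x. But constraint 10 says v ≠ x. Contradiction.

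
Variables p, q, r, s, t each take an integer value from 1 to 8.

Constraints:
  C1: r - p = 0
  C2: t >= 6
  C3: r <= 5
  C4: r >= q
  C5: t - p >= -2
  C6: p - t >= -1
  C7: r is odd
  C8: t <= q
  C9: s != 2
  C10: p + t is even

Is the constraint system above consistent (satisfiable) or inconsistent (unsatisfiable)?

Unsatisfiable

From constraints 2 and 8: q ≥ t and t ≥ 6, so q ≥ 6. From constraints 3 and 4: q ≤ r and r ≤ 5, so q ≤ 5. But 5 < 6, so no value of q works.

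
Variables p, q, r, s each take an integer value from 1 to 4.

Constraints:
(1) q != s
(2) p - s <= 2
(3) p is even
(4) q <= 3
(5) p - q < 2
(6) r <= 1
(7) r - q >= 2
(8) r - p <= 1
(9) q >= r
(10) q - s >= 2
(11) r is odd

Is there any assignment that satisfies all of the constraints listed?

Unsatisfiable

Constraints 2, 7, 8, and 10 give s − p ≥ -2, p − r ≥ -1, r − q ≥ 2, q − s ≥ 2.
Adding all 4 inequalities: the left sides telescope to 0, and the right sides sum to (-2) + (-1) + 2 + 2 = 1. So 0 ≥ 1, which is false.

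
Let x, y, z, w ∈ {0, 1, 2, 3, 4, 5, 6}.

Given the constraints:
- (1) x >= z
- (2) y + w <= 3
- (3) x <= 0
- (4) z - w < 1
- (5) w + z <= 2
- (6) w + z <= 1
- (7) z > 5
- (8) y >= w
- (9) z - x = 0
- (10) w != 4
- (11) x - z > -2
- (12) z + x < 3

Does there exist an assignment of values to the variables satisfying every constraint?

From constraint 7: z ≥ 6. From constraints 1 and 3: z ≤ x and x ≤ 0, so z ≤ 0. But 0 < 6, so no value of z works.

Unsatisfiable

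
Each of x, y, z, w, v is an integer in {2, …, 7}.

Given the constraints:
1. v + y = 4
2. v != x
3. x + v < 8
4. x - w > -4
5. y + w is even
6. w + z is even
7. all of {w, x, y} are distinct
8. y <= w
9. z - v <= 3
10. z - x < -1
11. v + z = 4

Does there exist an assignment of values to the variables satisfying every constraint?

Take x = 4, y = 2, z = 2, w = 6, v = 2. Then constraint 1: v + y = 4; constraint 3: x + v = 6, and every other listed constraint is also met.

Satisfiable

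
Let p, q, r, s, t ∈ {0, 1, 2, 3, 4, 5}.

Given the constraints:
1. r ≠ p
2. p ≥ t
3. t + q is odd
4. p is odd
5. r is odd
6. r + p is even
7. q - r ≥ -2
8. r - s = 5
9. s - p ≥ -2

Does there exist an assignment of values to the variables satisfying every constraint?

Take p = 1, q = 5, r = 5, s = 0, t = 0. Then constraint 7: q - r = 0; constraint 8: r - s = 5; constraint 9: s - p = -1, and every other listed constraint is also met.

Satisfiable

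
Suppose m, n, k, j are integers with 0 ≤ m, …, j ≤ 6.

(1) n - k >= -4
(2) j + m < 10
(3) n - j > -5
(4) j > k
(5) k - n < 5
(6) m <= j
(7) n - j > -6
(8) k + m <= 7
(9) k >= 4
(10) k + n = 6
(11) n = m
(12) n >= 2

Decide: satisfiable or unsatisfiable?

Satisfiable

Setting (m, n, k, j) = (2, 2, 4, 5) satisfies everything: constraint 1: n - k = -2; constraint 2: j + m = 7, and the others follow.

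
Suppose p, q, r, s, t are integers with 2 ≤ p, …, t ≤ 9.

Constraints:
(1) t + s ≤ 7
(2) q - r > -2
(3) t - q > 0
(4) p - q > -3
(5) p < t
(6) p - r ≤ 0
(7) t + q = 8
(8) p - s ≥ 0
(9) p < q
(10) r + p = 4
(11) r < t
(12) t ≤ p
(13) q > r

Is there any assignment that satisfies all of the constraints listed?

Constraints 3, 6, 12, and 13 give p ≤ r, r < q, q < t, t ≤ p. Chaining: p ≤ r < q < t ≤ p, which forces p < p — impossible.

Unsatisfiable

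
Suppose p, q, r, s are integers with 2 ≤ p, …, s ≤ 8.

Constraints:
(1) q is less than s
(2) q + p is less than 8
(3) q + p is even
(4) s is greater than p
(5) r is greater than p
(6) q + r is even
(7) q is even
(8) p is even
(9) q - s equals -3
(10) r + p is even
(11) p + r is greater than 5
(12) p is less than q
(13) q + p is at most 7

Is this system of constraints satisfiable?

Try p = 2, q = 4, r = 6, s = 7.
Check constraint 2: q + p = 6; constraint 9: q - s = -3; constraint 11: p + r = 8. The remaining constraints are straightforward to verify.

Satisfiable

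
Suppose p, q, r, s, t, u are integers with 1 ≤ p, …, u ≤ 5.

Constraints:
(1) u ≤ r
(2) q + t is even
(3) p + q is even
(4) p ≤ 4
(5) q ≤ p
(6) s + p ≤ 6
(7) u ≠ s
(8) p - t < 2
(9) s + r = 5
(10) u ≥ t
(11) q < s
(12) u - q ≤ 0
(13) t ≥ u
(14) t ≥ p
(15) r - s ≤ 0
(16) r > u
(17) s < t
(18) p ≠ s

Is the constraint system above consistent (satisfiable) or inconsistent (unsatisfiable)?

Unsatisfiable

Constraints 10, 11, 12, and 17 give t ≤ u, u ≤ q, q < s, s < t. Chaining: t ≤ u ≤ q < s < t, which forces t < t — impossible.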